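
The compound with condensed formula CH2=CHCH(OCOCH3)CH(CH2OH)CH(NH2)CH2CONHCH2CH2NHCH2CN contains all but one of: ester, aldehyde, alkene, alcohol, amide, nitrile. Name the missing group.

ester: present (CH(OCOCH3) — pendant –OC(=O)CH3: an acyloxy group → ester).
nitrile: present (CN — –C≡N: carbon triple-bonded to nitrogen → nitrile).
amide: present (CH2CONHCH2 — –C(=O)–N– linkage → amide (the N is not an amine)).
alkene: present (CH2=CH — C=C double bond → alkene).
alcohol: present (CH(CH2OH) — pendant –CH2OH on an sp³ backbone C → alcohol).
aldehyde: no segment matches this pattern.

aldehyde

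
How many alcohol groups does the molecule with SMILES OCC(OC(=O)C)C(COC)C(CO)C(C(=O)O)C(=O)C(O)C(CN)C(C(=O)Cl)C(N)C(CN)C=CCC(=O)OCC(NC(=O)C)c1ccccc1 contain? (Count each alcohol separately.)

HO– on an sp³ carbon → alcohol.
pendant –OC(=O)CH3: an acyloxy group → ester.
pendant –CH2OCH3: C–O–C linkage → ether.
pendant –CH2OH on an sp³ backbone C → alcohol.
pendant –COOH: carbonyl C bonded to C and –OH → carboxylic acid.
–C(=O)– with carbon on both sides → ketone.
–OH on an sp³ carbon → alcohol (secondary).
pendant –CH2NH2: N on sp³ C, no adjacent C=O → amine.
pendant –C(=O)X: carbonyl C bonded to C and halogen → acyl halide.
–NH2 on an sp³ carbon with no adjacent C=O → amine.
pendant –CH2NH2: N on sp³ C, no adjacent C=O → amine.
C=C double bond → alkene.
–C(=O)–O–C with C on the carbonyl side → ester.
pendant –NHC(=O)CH3: N bonded to a carbonyl → amide (not amine).
–C6H5 phenyl ring → arene.
Alcohol appears at: HOCH2, CH(CH2OH), CH(OH) → 3.

3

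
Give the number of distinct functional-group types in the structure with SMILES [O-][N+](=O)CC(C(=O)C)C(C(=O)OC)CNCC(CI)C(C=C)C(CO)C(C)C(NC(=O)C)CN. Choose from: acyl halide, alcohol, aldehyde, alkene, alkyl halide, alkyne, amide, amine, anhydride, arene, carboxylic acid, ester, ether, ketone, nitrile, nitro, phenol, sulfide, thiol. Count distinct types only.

–NO2 on carbon → nitro group.
pendant –COCH3: carbonyl C bonded to two carbons → ketone.
pendant –COOCH3: carbonyl C bonded to C and –OCH3 → ester.
C–N–C with sp³ carbons and no adjacent C=O → amine (secondary).
pendant –CH2X: halogen on sp³ carbon → alkyl halide.
pendant –CH=CH2: C=C double bond → alkene.
pendant –CH2OH on an sp³ backbone C → alcohol.
pendant –NHC(=O)CH3: N bonded to a carbonyl → amide (not amine).
–NH2 on an sp³ carbon with no adjacent C=O → amine.
Distinct types present: alcohol, alkene, alkyl halide, amide, amine, ester, ketone, nitro.

8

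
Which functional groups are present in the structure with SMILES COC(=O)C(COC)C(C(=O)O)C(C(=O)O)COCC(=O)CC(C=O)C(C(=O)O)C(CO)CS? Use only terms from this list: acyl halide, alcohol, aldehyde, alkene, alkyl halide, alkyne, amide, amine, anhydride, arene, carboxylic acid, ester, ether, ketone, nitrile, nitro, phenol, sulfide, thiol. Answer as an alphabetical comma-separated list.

Reading the structure from left to right:
  CH3OOC: CH3O–C(=O)–: carbonyl C bonded to C and to –OCH3 → ester (not ketone + ether).
  CH(CH2OCH3): pendant –CH2OCH3: C–O–C linkage → ether.
  CH(COOH): pendant –COOH: carbonyl C bonded to C and –OH → carboxylic acid.
  CH(COOH): pendant –COOH: carbonyl C bonded to C and –OH → carboxylic acid.
  CH2OCH2: C–O–C with sp³ carbons on both sides and no adjacent C=O → ether.
  CO: –C(=O)– with carbon on both sides → ketone.
  CH(CHO): pendant –CHO: carbonyl C bonded to C and H → aldehyde.
  CH(COOH): pendant –COOH: carbonyl C bonded to C and –OH → carboxylic acid.
  CH(CH2OH): pendant –CH2OH on an sp³ backbone C → alcohol.
  CH2SH: –SH on an sp³ carbon → thiol.

alcohol, aldehyde, carboxylic acid, ester, ether, ketone, thiol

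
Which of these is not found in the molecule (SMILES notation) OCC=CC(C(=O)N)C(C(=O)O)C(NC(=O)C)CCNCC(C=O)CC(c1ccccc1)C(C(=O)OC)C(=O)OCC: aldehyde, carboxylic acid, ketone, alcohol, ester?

aldehyde: present (CH(CHO) — pendant –CHO: carbonyl C bonded to C and H → aldehyde).
alcohol: present (HOCH2 — HO– on an sp³ carbon → alcohol).
carboxylic acid: present (CH(COOH) — pendant –COOH: carbonyl C bonded to C and –OH → carboxylic acid).
ester: present (CH(COOCH3) — pendant –COOCH3: carbonyl C bonded to C and –OCH3 → ester).
ketone: absent. In each of CH(COOCH3) and COOCH2CH3, the C=O is bonded to an –O–C group, which defines an ester, not a ketone. In each of CH(CONH2) and CH(NHCOCH3), the C=O is bonded to nitrogen, which defines an amide, not a ketone. In CH(COOH), the C=O bears an –OH, making it a carboxylic acid rather than a ketone. In CH(CHO), the carbonyl carbon carries an H, so it is an aldehyde, not a ketone.

ketone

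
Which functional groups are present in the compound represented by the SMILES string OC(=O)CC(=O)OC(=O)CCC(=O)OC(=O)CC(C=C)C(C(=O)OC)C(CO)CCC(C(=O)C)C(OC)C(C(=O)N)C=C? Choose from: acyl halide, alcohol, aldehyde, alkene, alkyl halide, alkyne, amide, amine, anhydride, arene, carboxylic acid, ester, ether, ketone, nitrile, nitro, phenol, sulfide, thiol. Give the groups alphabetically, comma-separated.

–COOH: carbonyl C bonded to –OH and C → carboxylic acid (the –OH is not a separate alcohol).
two acyl groups sharing one oxygen, –C(=O)–O–C(=O)– → anhydride.
two acyl groups sharing one oxygen, –C(=O)–O–C(=O)– → anhydride.
pendant –CH=CH2: C=C double bond → alkene.
pendant –COOCH3: carbonyl C bonded to C and –OCH3 → ester.
pendant –CH2OH on an sp³ backbone C → alcohol.
pendant –COCH3: carbonyl C bonded to two carbons → ketone.
pendant –OCH3: C–O–C with sp³ C, no adjacent C=O → ether.
pendant –CONH2: carbonyl C bonded to C and N → amide.
C=C double bond → alkene.

alcohol, alkene, amide, anhydride, carboxylic acid, ester, ether, ketone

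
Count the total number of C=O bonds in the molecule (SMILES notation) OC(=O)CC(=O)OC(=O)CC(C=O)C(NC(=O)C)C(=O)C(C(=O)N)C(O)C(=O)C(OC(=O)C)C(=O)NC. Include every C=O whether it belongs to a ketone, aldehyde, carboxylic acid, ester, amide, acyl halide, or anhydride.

HOOC: carboxylic acid, 1 C=O (running total 1).
CH2CO-O-COCH2: anhydride, 2 C=O (running total 3).
CH(CHO): aldehyde, 1 C=O (running total 4).
CH(NHCOCH3): amide, 1 C=O (running total 5).
CO: ketone, 1 C=O (running total 6).
CH(CONH2): amide, 1 C=O (running total 7).
CO: ketone, 1 C=O (running total 8).
CH(OCOCH3): ester, 1 C=O (running total 9).
CONHCH3: amide, 1 C=O (running total 10).

10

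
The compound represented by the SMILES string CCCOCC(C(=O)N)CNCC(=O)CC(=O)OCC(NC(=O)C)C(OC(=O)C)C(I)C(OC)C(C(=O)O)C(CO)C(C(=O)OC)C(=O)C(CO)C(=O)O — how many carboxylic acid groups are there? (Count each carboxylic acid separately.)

2

Reading the structure from left to right:
  CH2OCH2: C–O–C with sp³ carbons on both sides and no adjacent C=O → ether.
  CH(CONH2): pendant –CONH2: carbonyl C bonded to C and N → amide.
  CH2NHCH2: C–N–C with sp³ carbons and no adjacent C=O → amine (secondary).
  CO: –C(=O)– with carbon on both sides → ketone.
  CH2COOCH2: –C(=O)–O–C with C on the carbonyl side → ester.
  CH(NHCOCH3): pendant –NHC(=O)CH3: N bonded to a carbonyl → amide (not amine).
  CH(OCOCH3): pendant –OC(=O)CH3: an acyloxy group → ester.
  CH(I): halogen on an sp³ carbon → alkyl halide.
  CH(OCH3): pendant –OCH3: C–O–C with sp³ C, no adjacent C=O → ether.
  CH(COOH): pendant –COOH: carbonyl C bonded to C and –OH → carboxylic acid.
  CH(CH2OH): pendant –CH2OH on an sp³ backbone C → alcohol.
  CH(COOCH3): pendant –COOCH3: carbonyl C bonded to C and –OCH3 → ester.
  CO: –C(=O)– with carbon on both sides → ketone.
  CH(CH2OH): pendant –CH2OH on an sp³ backbone C → alcohol.
  COOH: –COOH: carbonyl C bonded to –OH and C → carboxylic acid (the –OH is not a separate alcohol).
Carboxylic acid appears at: CH(COOH), COOH → 2.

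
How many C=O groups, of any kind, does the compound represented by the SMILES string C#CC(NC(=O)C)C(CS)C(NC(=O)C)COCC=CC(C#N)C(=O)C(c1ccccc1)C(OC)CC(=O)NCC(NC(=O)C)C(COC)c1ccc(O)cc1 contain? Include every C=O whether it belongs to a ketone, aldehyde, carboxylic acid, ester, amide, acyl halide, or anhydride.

CH(NHCOCH3): amide, 1 C=O (running total 1).
CH(NHCOCH3): amide, 1 C=O (running total 2).
CO: ketone, 1 C=O (running total 3).
CH2CONHCH2: amide, 1 C=O (running total 4).
CH(NHCOCH3): amide, 1 C=O (running total 5).

5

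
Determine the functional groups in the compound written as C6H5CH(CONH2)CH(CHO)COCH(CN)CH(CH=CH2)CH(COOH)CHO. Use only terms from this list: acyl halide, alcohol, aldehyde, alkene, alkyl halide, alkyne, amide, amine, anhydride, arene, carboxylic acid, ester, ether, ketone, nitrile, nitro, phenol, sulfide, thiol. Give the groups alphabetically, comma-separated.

Taking each segment in turn:
  C6H5: C6H5– phenyl ring → arene.
  CH(CONH2): pendant –CONH2: carbonyl C bonded to C and N → amide.
  CH(CHO): pendant –CHO: carbonyl C bonded to C and H → aldehyde.
  CO: –C(=O)– with carbon on both sides → ketone.
  CH(CN): pendant –C≡N: nitrile.
  CH(CH=CH2): pendant –CH=CH2: C=C double bond → alkene.
  CH(COOH): pendant –COOH: carbonyl C bonded to C and –OH → carboxylic acid.
  CHO: terminal –CHO: carbonyl C bonded to H and C → aldehyde.

aldehyde, alkene, amide, arene, carboxylic acid, ketone, nitrile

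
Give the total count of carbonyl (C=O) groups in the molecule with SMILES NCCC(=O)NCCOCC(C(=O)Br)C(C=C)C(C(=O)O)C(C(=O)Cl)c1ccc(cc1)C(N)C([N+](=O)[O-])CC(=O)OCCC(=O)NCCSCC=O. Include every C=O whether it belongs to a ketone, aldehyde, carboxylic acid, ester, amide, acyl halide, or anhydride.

CH2CONHCH2: amide, 1 C=O (running total 1).
CH(COBr): acyl halide, 1 C=O (running total 2).
CH(COOH): carboxylic acid, 1 C=O (running total 3).
CH(COCl): acyl halide, 1 C=O (running total 4).
CH2COOCH2: ester, 1 C=O (running total 5).
CH2CONHCH2: amide, 1 C=O (running total 6).
CHO: aldehyde, 1 C=O (running total 7).

7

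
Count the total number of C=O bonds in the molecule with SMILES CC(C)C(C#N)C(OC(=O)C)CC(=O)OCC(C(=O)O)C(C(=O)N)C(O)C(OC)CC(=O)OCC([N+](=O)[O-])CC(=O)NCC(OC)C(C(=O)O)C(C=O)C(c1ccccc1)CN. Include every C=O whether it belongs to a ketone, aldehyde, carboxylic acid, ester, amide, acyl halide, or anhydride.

CH(OCOCH3): ester, 1 C=O (running total 1).
CH2COOCH2: ester, 1 C=O (running total 2).
CH(COOH): carboxylic acid, 1 C=O (running total 3).
CH(CONH2): amide, 1 C=O (running total 4).
CH2COOCH2: ester, 1 C=O (running total 5).
CH2CONHCH2: amide, 1 C=O (running total 6).
CH(COOH): carboxylic acid, 1 C=O (running total 7).
CH(CHO): aldehyde, 1 C=O (running total 8).

8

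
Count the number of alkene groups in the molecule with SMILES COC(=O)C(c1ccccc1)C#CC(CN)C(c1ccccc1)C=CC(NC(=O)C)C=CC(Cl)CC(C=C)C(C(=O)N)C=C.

Taking each segment in turn:
  CH3OOC: CH3O–C(=O)–: carbonyl C bonded to C and to –OCH3 → ester (not ketone + ether).
  CH(C6H5): pendant –C6H5: benzene ring → arene.
  C≡C: C≡C triple bond → alkyne.
  CH(CH2NH2): pendant –CH2NH2: N on sp³ C, no adjacent C=O → amine.
  CH(C6H5): pendant –C6H5: benzene ring → arene.
  CH=CH: C=C double bond → alkene.
  CH(NHCOCH3): pendant –NHC(=O)CH3: N bonded to a carbonyl → amide (not amine).
  CH=CH: C=C double bond → alkene.
  CH(Cl): halogen on an sp³ carbon → alkyl halide.
  CH(CH=CH2): pendant –CH=CH2: C=C double bond → alkene.
  CH(CONH2): pendant –CONH2: carbonyl C bonded to C and N → amide.
  CH=CH2: C=C double bond → alkene.
Alkene appears at: CH=CH, CH=CH, CH(CH=CH2), CH=CH2 → 4.

4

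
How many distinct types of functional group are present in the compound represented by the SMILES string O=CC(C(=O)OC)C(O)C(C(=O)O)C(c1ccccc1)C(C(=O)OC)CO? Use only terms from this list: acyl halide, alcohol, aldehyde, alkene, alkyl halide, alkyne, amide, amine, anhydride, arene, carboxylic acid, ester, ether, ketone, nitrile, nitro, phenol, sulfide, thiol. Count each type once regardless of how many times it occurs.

5

Working along the chain:
  OHC: terminal –CHO: carbonyl C bonded to H and C → aldehyde.
  CH(COOCH3): pendant –COOCH3: carbonyl C bonded to C and –OCH3 → ester.
  CH(OH): –OH on an sp³ carbon → alcohol (secondary).
  CH(COOH): pendant –COOH: carbonyl C bonded to C and –OH → carboxylic acid.
  CH(C6H5): pendant –C6H5: benzene ring → arene.
  CH(COOCH3): pendant –COOCH3: carbonyl C bonded to C and –OCH3 → ester.
  CH2OH: –OH on an sp³ carbon → alcohol.
Distinct types present: alcohol, aldehyde, arene, carboxylic acid, ester.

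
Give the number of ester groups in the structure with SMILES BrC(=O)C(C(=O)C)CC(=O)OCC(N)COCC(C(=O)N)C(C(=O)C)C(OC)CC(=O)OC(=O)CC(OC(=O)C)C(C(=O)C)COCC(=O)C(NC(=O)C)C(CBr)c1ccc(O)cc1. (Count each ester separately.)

–C(=O)Br: carbonyl C bonded to C and to a halogen → acyl halide (not alkyl halide).
pendant –COCH3: carbonyl C bonded to two carbons → ketone.
–C(=O)–O–C with C on the carbonyl side → ester.
–NH2 on an sp³ carbon with no adjacent C=O → amine.
C–O–C with sp³ carbons on both sides and no adjacent C=O → ether.
pendant –CONH2: carbonyl C bonded to C and N → amide.
pendant –COCH3: carbonyl C bonded to two carbons → ketone.
pendant –OCH3: C–O–C with sp³ C, no adjacent C=O → ether.
two acyl groups sharing one oxygen, –C(=O)–O–C(=O)– → anhydride.
pendant –OC(=O)CH3: an acyloxy group → ester.
pendant –COCH3: carbonyl C bonded to two carbons → ketone.
C–O–C with sp³ carbons on both sides and no adjacent C=O → ether.
–C(=O)– with carbon on both sides → ketone.
pendant –NHC(=O)CH3: N bonded to a carbonyl → amide (not amine).
pendant –CH2X: halogen on sp³ carbon → alkyl halide.
–OH attached directly to an aromatic ring → phenol (not alcohol); the ring itself is an arene.
Ester appears at: CH2COOCH2, CH(OCOCH3) → 2.

2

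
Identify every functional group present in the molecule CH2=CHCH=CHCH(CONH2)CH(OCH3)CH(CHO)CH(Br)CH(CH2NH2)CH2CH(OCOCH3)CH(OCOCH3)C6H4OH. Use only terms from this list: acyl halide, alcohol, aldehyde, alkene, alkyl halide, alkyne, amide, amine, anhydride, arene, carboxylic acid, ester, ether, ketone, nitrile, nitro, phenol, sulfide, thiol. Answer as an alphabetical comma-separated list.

aldehyde, alkene, alkyl halide, amide, amine, arene, ester, ether, phenol

Taking each segment in turn:
  CH2=CH: C=C double bond → alkene.
  CH=CH: C=C double bond → alkene.
  CH(CONH2): pendant –CONH2: carbonyl C bonded to C and N → amide.
  CH(OCH3): pendant –OCH3: C–O–C with sp³ C, no adjacent C=O → ether.
  CH(CHO): pendant –CHO: carbonyl C bonded to C and H → aldehyde.
  CH(Br): halogen on an sp³ carbon → alkyl halide.
  CH(CH2NH2): pendant –CH2NH2: N on sp³ C, no adjacent C=O → amine.
  CH(OCOCH3): pendant –OC(=O)CH3: an acyloxy group → ester.
  CH(OCOCH3): pendant –OC(=O)CH3: an acyloxy group → ester.
  C6H4OH: –OH attached directly to an aromatic ring → phenol (not alcohol); the ring itself is an arene.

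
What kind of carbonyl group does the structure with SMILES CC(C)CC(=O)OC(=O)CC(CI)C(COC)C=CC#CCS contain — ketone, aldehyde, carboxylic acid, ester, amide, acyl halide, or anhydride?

anhydride

The carbonyl is in the CH2CO-O-COCH2 segment: two acyl groups sharing one oxygen, –C(=O)–O–C(=O)– → anhydride.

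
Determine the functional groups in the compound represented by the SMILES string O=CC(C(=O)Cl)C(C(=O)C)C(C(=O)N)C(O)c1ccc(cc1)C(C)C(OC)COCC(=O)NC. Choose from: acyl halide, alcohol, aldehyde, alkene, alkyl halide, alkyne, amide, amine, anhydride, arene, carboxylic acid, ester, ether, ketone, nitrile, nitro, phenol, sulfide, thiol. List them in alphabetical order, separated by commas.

acyl halide, alcohol, aldehyde, amide, arene, ether, ketone

Taking each segment in turn:
  OHC: terminal –CHO: carbonyl C bonded to H and C → aldehyde.
  CH(COCl): pendant –C(=O)X: carbonyl C bonded to C and halogen → acyl halide.
  CH(COCH3): pendant –COCH3: carbonyl C bonded to two carbons → ketone.
  CH(CONH2): pendant –CONH2: carbonyl C bonded to C and N → amide.
  CH(OH): –OH on an sp³ carbon → alcohol (secondary).
  C6H4: para-disubstituted benzene ring → arene.
  CH(OCH3): pendant –OCH3: C–O–C with sp³ C, no adjacent C=O → ether.
  CH2OCH2: C–O–C with sp³ carbons on both sides and no adjacent C=O → ether.
  CONHCH3: –C(=O)NHCH3: carbonyl C bonded to C and to N → amide (the N is not an amine).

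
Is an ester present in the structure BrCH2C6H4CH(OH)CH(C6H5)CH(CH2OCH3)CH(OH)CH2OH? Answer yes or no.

no

Working along the chain:
  BrCH2: halogen on an sp³ carbon → alkyl halide.
  C6H4: para-disubstituted benzene ring → arene.
  CH(OH): –OH on an sp³ carbon → alcohol (secondary).
  CH(C6H5): pendant –C6H5: benzene ring → arene.
  CH(CH2OCH3): pendant –CH2OCH3: C–O–C linkage → ether.
  CH(OH): –OH on an sp³ carbon → alcohol (secondary).
  CH2OH: –OH on an sp³ carbon → alcohol.
The groups actually present are: alcohol, alkyl halide, arene, ether.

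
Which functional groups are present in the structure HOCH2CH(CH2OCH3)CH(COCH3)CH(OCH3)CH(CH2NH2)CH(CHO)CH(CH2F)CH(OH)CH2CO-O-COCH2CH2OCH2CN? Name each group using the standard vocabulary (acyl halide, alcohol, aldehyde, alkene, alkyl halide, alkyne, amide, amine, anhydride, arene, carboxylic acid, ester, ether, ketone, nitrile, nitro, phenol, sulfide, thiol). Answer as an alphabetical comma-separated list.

Taking each segment in turn:
  HOCH2: HO– on an sp³ carbon → alcohol.
  CH(CH2OCH3): pendant –CH2OCH3: C–O–C linkage → ether.
  CH(COCH3): pendant –COCH3: carbonyl C bonded to two carbons → ketone.
  CH(OCH3): pendant –OCH3: C–O–C with sp³ C, no adjacent C=O → ether.
  CH(CH2NH2): pendant –CH2NH2: N on sp³ C, no adjacent C=O → amine.
  CH(CHO): pendant –CHO: carbonyl C bonded to C and H → aldehyde.
  CH(CH2F): pendant –CH2X: halogen on sp³ carbon → alkyl halide.
  CH(OH): –OH on an sp³ carbon → alcohol (secondary).
  CH2CO-O-COCH2: two acyl groups sharing one oxygen, –C(=O)–O–C(=O)– → anhydride.
  CH2OCH2: C–O–C with sp³ carbons on both sides and no adjacent C=O → ether.
  CN: –C≡N: carbon triple-bonded to nitrogen → nitrile.

alcohol, aldehyde, alkyl halide, amine, anhydride, ether, ketone, nitrile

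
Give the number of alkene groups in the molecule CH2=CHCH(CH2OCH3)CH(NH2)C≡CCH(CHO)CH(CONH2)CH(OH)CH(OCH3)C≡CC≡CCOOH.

Taking each segment in turn:
  CH2=CH: C=C double bond → alkene.
  CH(CH2OCH3): pendant –CH2OCH3: C–O–C linkage → ether.
  CH(NH2): –NH2 on an sp³ carbon with no adjacent C=O → amine.
  C≡C: C≡C triple bond → alkyne.
  CH(CHO): pendant –CHO: carbonyl C bonded to C and H → aldehyde.
  CH(CONH2): pendant –CONH2: carbonyl C bonded to C and N → amide.
  CH(OH): –OH on an sp³ carbon → alcohol (secondary).
  CH(OCH3): pendant –OCH3: C–O–C with sp³ C, no adjacent C=O → ether.
  C≡C: C≡C triple bond → alkyne.
  C≡C: C≡C triple bond → alkyne.
  COOH: –COOH: carbonyl C bonded to –OH and C → carboxylic acid (the –OH is not a separate alcohol).
Alkene appears at: CH2=CH → 1.

1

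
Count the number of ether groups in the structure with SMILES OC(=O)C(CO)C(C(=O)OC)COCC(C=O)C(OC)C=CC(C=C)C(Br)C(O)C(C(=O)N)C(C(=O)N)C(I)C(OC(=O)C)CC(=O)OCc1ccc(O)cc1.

2

Taking each segment in turn:
  HOOC: –COOH: carbonyl C bonded to –OH and C → carboxylic acid (the –OH is not a separate alcohol).
  CH(CH2OH): pendant –CH2OH on an sp³ backbone C → alcohol.
  CH(COOCH3): pendant –COOCH3: carbonyl C bonded to C and –OCH3 → ester.
  CH2OCH2: C–O–C with sp³ carbons on both sides and no adjacent C=O → ether.
  CH(CHO): pendant –CHO: carbonyl C bonded to C and H → aldehyde.
  CH(OCH3): pendant –OCH3: C–O–C with sp³ C, no adjacent C=O → ether.
  CH=CH: C=C double bond → alkene.
  CH(CH=CH2): pendant –CH=CH2: C=C double bond → alkene.
  CH(Br): halogen on an sp³ carbon → alkyl halide.
  CH(OH): –OH on an sp³ carbon → alcohol (secondary).
  CH(CONH2): pendant –CONH2: carbonyl C bonded to C and N → amide.
  CH(CONH2): pendant –CONH2: carbonyl C bonded to C and N → amide.
  CH(I): halogen on an sp³ carbon → alkyl halide.
  CH(OCOCH3): pendant –OC(=O)CH3: an acyloxy group → ester.
  CH2COOCH2: –C(=O)–O–C with C on the carbonyl side → ester.
  C6H4OH: –OH attached directly to an aromatic ring → phenol (not alcohol); the ring itself is an arene.
Ether appears at: CH2OCH2, CH(OCH3) → 2.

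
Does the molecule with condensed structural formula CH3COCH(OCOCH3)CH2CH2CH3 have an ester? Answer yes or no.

Taking each segment in turn:
  CO: –C(=O)– with carbon on both sides → ketone.
  CH(OCOCH3): pendant –OC(=O)CH3: an acyloxy group → ester.
The CH(OCOCH3) segment supplies the ester: pendant –OC(=O)CH3: an acyloxy group → ester.

yes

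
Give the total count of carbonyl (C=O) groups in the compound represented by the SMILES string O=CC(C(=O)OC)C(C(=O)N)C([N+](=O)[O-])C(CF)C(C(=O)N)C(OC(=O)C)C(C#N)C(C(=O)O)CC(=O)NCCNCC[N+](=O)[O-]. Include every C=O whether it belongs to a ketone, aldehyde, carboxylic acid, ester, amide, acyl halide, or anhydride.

OHC: aldehyde, 1 C=O (running total 1).
CH(COOCH3): ester, 1 C=O (running total 2).
CH(CONH2): amide, 1 C=O (running total 3).
CH(CONH2): amide, 1 C=O (running total 4).
CH(OCOCH3): ester, 1 C=O (running total 5).
CH(COOH): carboxylic acid, 1 C=O (running total 6).
CH2CONHCH2: amide, 1 C=O (running total 7).

7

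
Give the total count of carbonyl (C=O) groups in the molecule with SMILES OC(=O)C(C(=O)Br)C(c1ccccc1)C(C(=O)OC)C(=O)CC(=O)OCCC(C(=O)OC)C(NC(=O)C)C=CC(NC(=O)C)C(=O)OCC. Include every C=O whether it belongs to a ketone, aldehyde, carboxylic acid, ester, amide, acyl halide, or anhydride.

HOOC: carboxylic acid, 1 C=O (running total 1).
CH(COBr): acyl halide, 1 C=O (running total 2).
CH(COOCH3): ester, 1 C=O (running total 3).
CO: ketone, 1 C=O (running total 4).
CH2COOCH2: ester, 1 C=O (running total 5).
CH(COOCH3): ester, 1 C=O (running total 6).
CH(NHCOCH3): amide, 1 C=O (running total 7).
CH(NHCOCH3): amide, 1 C=O (running total 8).
COOCH2CH3: ester, 1 C=O (running total 9).

9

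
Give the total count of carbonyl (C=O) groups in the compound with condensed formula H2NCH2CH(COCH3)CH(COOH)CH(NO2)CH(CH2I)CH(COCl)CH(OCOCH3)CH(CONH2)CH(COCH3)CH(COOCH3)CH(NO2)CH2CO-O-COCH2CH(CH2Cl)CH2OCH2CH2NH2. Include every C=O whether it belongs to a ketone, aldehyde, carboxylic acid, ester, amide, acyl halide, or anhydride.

9

CH(COCH3): ketone, 1 C=O (running total 1).
CH(COOH): carboxylic acid, 1 C=O (running total 2).
CH(COCl): acyl halide, 1 C=O (running total 3).
CH(OCOCH3): ester, 1 C=O (running total 4).
CH(CONH2): amide, 1 C=O (running total 5).
CH(COCH3): ketone, 1 C=O (running total 6).
CH(COOCH3): ester, 1 C=O (running total 7).
CH2CO-O-COCH2: anhydride, 2 C=O (running total 9).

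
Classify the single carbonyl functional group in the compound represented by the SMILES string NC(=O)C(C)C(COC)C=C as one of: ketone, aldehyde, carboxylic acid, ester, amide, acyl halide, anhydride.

The carbonyl is in the H2NCO segment: –C(=O)NH2: carbonyl C bonded to C and to N → amide (the N is not a separate amine).

amide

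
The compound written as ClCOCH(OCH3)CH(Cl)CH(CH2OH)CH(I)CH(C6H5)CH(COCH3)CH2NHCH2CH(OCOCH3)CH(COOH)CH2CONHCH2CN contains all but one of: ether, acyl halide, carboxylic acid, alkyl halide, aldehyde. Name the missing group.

aldehyde

carboxylic acid: present (CH(COOH) — pendant –COOH: carbonyl C bonded to C and –OH → carboxylic acid).
alkyl halide: present (CH(Cl) — halogen on an sp³ carbon → alkyl halide).
ether: present (CH(OCH3) — pendant –OCH3: C–O–C with sp³ C, no adjacent C=O → ether).
acyl halide: present (ClCO — –C(=O)Cl: carbonyl C bonded to C and to a halogen → acyl halide (not alkyl halide)).
aldehyde: absent. In CH(COCH3), the carbonyl carbon is bonded to two carbons, so it is a ketone, not an aldehyde. In CH(COOH), the carbonyl carbon bears –OH, not –H, so it is a carboxylic acid.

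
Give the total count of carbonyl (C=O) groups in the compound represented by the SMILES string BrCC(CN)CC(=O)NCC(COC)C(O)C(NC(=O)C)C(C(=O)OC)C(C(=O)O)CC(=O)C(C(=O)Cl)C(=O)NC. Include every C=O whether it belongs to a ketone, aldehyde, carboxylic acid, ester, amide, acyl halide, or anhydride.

CH2CONHCH2: amide, 1 C=O (running total 1).
CH(NHCOCH3): amide, 1 C=O (running total 2).
CH(COOCH3): ester, 1 C=O (running total 3).
CH(COOH): carboxylic acid, 1 C=O (running total 4).
CO: ketone, 1 C=O (running total 5).
CH(COCl): acyl halide, 1 C=O (running total 6).
CONHCH3: amide, 1 C=O (running total 7).

7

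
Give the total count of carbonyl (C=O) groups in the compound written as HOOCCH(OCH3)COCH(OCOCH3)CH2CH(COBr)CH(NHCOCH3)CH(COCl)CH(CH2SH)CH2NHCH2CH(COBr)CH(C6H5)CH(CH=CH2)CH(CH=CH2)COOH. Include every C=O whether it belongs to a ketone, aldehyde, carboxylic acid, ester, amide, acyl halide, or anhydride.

HOOC: carboxylic acid, 1 C=O (running total 1).
CO: ketone, 1 C=O (running total 2).
CH(OCOCH3): ester, 1 C=O (running total 3).
CH(COBr): acyl halide, 1 C=O (running total 4).
CH(NHCOCH3): amide, 1 C=O (running total 5).
CH(COCl): acyl halide, 1 C=O (running total 6).
CH(COBr): acyl halide, 1 C=O (running total 7).
COOH: carboxylic acid, 1 C=O (running total 8).

8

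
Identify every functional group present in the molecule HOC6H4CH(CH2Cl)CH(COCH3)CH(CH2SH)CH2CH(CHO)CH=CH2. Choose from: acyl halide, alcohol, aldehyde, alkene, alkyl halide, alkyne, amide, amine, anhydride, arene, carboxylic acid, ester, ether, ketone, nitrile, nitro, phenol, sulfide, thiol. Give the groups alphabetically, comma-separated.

Reading the structure from left to right:
  HOC6H4: –OH attached directly to an aromatic ring → phenol (not alcohol); the ring itself is an arene.
  CH(CH2Cl): pendant –CH2X: halogen on sp³ carbon → alkyl halide.
  CH(COCH3): pendant –COCH3: carbonyl C bonded to two carbons → ketone.
  CH(CH2SH): pendant –CH2SH → thiol.
  CH(CHO): pendant –CHO: carbonyl C bonded to C and H → aldehyde.
  CH=CH2: C=C double bond → alkene.

aldehyde, alkene, alkyl halide, arene, ketone, phenol, thiol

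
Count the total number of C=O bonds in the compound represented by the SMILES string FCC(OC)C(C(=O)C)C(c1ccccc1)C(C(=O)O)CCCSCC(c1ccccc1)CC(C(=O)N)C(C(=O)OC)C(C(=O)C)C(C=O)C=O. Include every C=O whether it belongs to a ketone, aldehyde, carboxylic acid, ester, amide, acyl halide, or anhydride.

CH(COCH3): ketone, 1 C=O (running total 1).
CH(COOH): carboxylic acid, 1 C=O (running total 2).
CH(CONH2): amide, 1 C=O (running total 3).
CH(COOCH3): ester, 1 C=O (running total 4).
CH(COCH3): ketone, 1 C=O (running total 5).
CH(CHO): aldehyde, 1 C=O (running total 6).
CHO: aldehyde, 1 C=O (running total 7).

7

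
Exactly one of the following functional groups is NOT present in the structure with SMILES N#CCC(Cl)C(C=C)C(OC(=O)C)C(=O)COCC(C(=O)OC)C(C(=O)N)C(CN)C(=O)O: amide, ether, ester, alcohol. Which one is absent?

ether: present (CH2OCH2 — C–O–C with sp³ carbons on both sides and no adjacent C=O → ether).
ester: present (CH(OCOCH3) — pendant –OC(=O)CH3: an acyloxy group → ester).
amide: present (CH(CONH2) — pendant –CONH2: carbonyl C bonded to C and N → amide).
alcohol: absent. In COOH, the –OH sits on a carbonyl carbon, making it part of a carboxylic acid, not an alcohol.

alcohol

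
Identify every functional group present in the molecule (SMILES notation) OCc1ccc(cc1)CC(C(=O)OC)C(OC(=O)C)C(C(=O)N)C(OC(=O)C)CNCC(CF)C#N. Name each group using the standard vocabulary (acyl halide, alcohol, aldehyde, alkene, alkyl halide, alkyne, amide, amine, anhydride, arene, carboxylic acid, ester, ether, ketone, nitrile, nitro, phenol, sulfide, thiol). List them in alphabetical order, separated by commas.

alcohol, alkyl halide, amide, amine, arene, ester, nitrile

Working along the chain:
  HOCH2: HO– on an sp³ carbon → alcohol.
  C6H4: para-disubstituted benzene ring → arene.
  CH(COOCH3): pendant –COOCH3: carbonyl C bonded to C and –OCH3 → ester.
  CH(OCOCH3): pendant –OC(=O)CH3: an acyloxy group → ester.
  CH(CONH2): pendant –CONH2: carbonyl C bonded to C and N → amide.
  CH(OCOCH3): pendant –OC(=O)CH3: an acyloxy group → ester.
  CH2NHCH2: C–N–C with sp³ carbons and no adjacent C=O → amine (secondary).
  CH(CH2F): pendant –CH2X: halogen on sp³ carbon → alkyl halide.
  CN: –C≡N: carbon triple-bonded to nitrogen → nitrile.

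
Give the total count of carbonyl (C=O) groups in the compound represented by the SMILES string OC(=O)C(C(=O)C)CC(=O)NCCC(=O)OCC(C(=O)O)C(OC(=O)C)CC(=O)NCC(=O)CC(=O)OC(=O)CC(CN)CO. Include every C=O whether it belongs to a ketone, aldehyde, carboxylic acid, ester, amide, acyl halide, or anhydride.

HOOC: carboxylic acid, 1 C=O (running total 1).
CH(COCH3): ketone, 1 C=O (running total 2).
CH2CONHCH2: amide, 1 C=O (running total 3).
CH2COOCH2: ester, 1 C=O (running total 4).
CH(COOH): carboxylic acid, 1 C=O (running total 5).
CH(OCOCH3): ester, 1 C=O (running total 6).
CH2CONHCH2: amide, 1 C=O (running total 7).
CO: ketone, 1 C=O (running total 8).
CH2CO-O-COCH2: anhydride, 2 C=O (running total 10).

10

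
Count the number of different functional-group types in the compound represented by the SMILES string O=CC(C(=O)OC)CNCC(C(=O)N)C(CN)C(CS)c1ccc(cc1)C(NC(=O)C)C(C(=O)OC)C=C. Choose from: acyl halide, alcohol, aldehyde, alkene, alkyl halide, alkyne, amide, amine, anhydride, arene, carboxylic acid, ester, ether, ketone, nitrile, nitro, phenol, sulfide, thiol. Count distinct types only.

Taking each segment in turn:
  OHC: terminal –CHO: carbonyl C bonded to H and C → aldehyde.
  CH(COOCH3): pendant –COOCH3: carbonyl C bonded to C and –OCH3 → ester.
  CH2NHCH2: C–N–C with sp³ carbons and no adjacent C=O → amine (secondary).
  CH(CONH2): pendant –CONH2: carbonyl C bonded to C and N → amide.
  CH(CH2NH2): pendant –CH2NH2: N on sp³ C, no adjacent C=O → amine.
  CH(CH2SH): pendant –CH2SH → thiol.
  C6H4: para-disubstituted benzene ring → arene.
  CH(NHCOCH3): pendant –NHC(=O)CH3: N bonded to a carbonyl → amide (not amine).
  CH(COOCH3): pendant –COOCH3: carbonyl C bonded to C and –OCH3 → ester.
  CH=CH2: C=C double bond → alkene.
Distinct types present: aldehyde, alkene, amide, amine, arene, ester, thiol.

7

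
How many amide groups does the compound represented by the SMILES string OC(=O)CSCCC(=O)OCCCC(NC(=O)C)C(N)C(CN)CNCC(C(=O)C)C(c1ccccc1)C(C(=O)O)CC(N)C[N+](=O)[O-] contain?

1

Working along the chain:
  HOOC: –COOH: carbonyl C bonded to –OH and C → carboxylic acid (the –OH is not a separate alcohol).
  CH2SCH2: C–S–C linkage → sulfide (thioether).
  CH2COOCH2: –C(=O)–O–C with C on the carbonyl side → ester.
  CH(NHCOCH3): pendant –NHC(=O)CH3: N bonded to a carbonyl → amide (not amine).
  CH(NH2): –NH2 on an sp³ carbon with no adjacent C=O → amine.
  CH(CH2NH2): pendant –CH2NH2: N on sp³ C, no adjacent C=O → amine.
  CH2NHCH2: C–N–C with sp³ carbons and no adjacent C=O → amine (secondary).
  CH(COCH3): pendant –COCH3: carbonyl C bonded to two carbons → ketone.
  CH(C6H5): pendant –C6H5: benzene ring → arene.
  CH(COOH): pendant –COOH: carbonyl C bonded to C and –OH → carboxylic acid.
  CH(NH2): –NH2 on an sp³ carbon with no adjacent C=O → amine.
  CH2NO2: –NO2 on carbon → nitro group.
Amide appears at: CH(NHCOCH3) → 1.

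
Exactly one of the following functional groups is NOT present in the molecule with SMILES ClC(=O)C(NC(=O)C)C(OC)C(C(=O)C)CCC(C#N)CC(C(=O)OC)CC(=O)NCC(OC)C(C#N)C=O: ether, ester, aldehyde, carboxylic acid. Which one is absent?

ester: present (CH(COOCH3) — pendant –COOCH3: carbonyl C bonded to C and –OCH3 → ester).
aldehyde: present (CHO — terminal –CHO: carbonyl C bonded to H and C → aldehyde).
ether: present (CH(OCH3) — pendant –OCH3: C–O–C with sp³ C, no adjacent C=O → ether).
carboxylic acid: absent. In CH(COOCH3), the acyl oxygen is bonded to carbon (–O–C), not to H, so this is an ester. In each of CH(NHCOCH3) and CH2CONHCH2, the carbonyl is bonded to nitrogen, not to –OH; that is an amide.

carboxylic acid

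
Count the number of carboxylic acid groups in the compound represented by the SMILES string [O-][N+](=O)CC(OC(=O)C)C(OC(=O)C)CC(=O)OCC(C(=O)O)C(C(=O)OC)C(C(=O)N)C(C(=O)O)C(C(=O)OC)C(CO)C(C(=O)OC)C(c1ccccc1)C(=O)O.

3

Taking each segment in turn:
  O2NCH2: –NO2 on carbon → nitro group.
  CH(OCOCH3): pendant –OC(=O)CH3: an acyloxy group → ester.
  CH(OCOCH3): pendant –OC(=O)CH3: an acyloxy group → ester.
  CH2COOCH2: –C(=O)–O–C with C on the carbonyl side → ester.
  CH(COOH): pendant –COOH: carbonyl C bonded to C and –OH → carboxylic acid.
  CH(COOCH3): pendant –COOCH3: carbonyl C bonded to C and –OCH3 → ester.
  CH(CONH2): pendant –CONH2: carbonyl C bonded to C and N → amide.
  CH(COOH): pendant –COOH: carbonyl C bonded to C and –OH → carboxylic acid.
  CH(COOCH3): pendant –COOCH3: carbonyl C bonded to C and –OCH3 → ester.
  CH(CH2OH): pendant –CH2OH on an sp³ backbone C → alcohol.
  CH(COOCH3): pendant –COOCH3: carbonyl C bonded to C and –OCH3 → ester.
  CH(C6H5): pendant –C6H5: benzene ring → arene.
  COOH: –COOH: carbonyl C bonded to –OH and C → carboxylic acid (the –OH is not a separate alcohol).
Carboxylic acid appears at: CH(COOH), CH(COOH), COOH → 3.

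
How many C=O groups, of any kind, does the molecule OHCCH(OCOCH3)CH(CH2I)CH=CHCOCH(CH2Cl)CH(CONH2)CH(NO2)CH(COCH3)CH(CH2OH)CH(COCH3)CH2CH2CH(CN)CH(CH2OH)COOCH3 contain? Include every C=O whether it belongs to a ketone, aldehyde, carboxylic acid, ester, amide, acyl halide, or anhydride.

7

OHC: aldehyde, 1 C=O (running total 1).
CH(OCOCH3): ester, 1 C=O (running total 2).
CO: ketone, 1 C=O (running total 3).
CH(CONH2): amide, 1 C=O (running total 4).
CH(COCH3): ketone, 1 C=O (running total 5).
CH(COCH3): ketone, 1 C=O (running total 6).
COOCH3: ester, 1 C=O (running total 7).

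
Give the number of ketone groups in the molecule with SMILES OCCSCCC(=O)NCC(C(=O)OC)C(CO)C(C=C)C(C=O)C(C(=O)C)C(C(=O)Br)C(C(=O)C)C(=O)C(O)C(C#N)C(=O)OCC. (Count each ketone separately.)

3

Reading the structure from left to right:
  HOCH2: HO– on an sp³ carbon → alcohol.
  CH2SCH2: C–S–C linkage → sulfide (thioether).
  CH2CONHCH2: –C(=O)–N– linkage → amide (the N is not an amine).
  CH(COOCH3): pendant –COOCH3: carbonyl C bonded to C and –OCH3 → ester.
  CH(CH2OH): pendant –CH2OH on an sp³ backbone C → alcohol.
  CH(CH=CH2): pendant –CH=CH2: C=C double bond → alkene.
  CH(CHO): pendant –CHO: carbonyl C bonded to C and H → aldehyde.
  CH(COCH3): pendant –COCH3: carbonyl C bonded to two carbons → ketone.
  CH(COBr): pendant –C(=O)X: carbonyl C bonded to C and halogen → acyl halide.
  CH(COCH3): pendant –COCH3: carbonyl C bonded to two carbons → ketone.
  CO: –C(=O)– with carbon on both sides → ketone.
  CH(OH): –OH on an sp³ carbon → alcohol (secondary).
  CH(CN): pendant –C≡N: nitrile.
  COOCH2CH3: –C(=O)OCH2CH3: carbonyl C bonded to C and to –OEt → ester.
Ketone appears at: CH(COCH3), CH(COCH3), CO → 3.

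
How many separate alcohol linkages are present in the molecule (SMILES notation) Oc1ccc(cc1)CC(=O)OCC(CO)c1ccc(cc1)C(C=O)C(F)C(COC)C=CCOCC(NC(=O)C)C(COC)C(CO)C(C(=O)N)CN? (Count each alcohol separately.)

–OH attached directly to an aromatic ring → phenol (not alcohol); the ring itself is an arene.
–C(=O)–O–C with C on the carbonyl side → ester.
pendant –CH2OH on an sp³ backbone C → alcohol.
para-disubstituted benzene ring → arene.
pendant –CHO: carbonyl C bonded to C and H → aldehyde.
halogen on an sp³ carbon → alkyl halide.
pendant –CH2OCH3: C–O–C linkage → ether.
C=C double bond → alkene.
C–O–C with sp³ carbons on both sides and no adjacent C=O → ether.
pendant –NHC(=O)CH3: N bonded to a carbonyl → amide (not amine).
pendant –CH2OCH3: C–O–C linkage → ether.
pendant –CH2OH on an sp³ backbone C → alcohol.
pendant –CONH2: carbonyl C bonded to C and N → amide.
–NH2 on an sp³ carbon with no adjacent C=O → amine.
Alcohol appears at: CH(CH2OH), CH(CH2OH) → 2.

2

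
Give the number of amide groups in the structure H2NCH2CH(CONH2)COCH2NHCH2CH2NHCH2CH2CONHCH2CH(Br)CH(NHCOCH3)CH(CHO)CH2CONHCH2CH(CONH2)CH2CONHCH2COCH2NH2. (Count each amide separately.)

6

–NH2 on an sp³ carbon with no adjacent C=O → amine.
pendant –CONH2: carbonyl C bonded to C and N → amide.
–C(=O)– with carbon on both sides → ketone.
C–N–C with sp³ carbons and no adjacent C=O → amine (secondary).
C–N–C with sp³ carbons and no adjacent C=O → amine (secondary).
–C(=O)–N– linkage → amide (the N is not an amine).
halogen on an sp³ carbon → alkyl halide.
pendant –NHC(=O)CH3: N bonded to a carbonyl → amide (not amine).
pendant –CHO: carbonyl C bonded to C and H → aldehyde.
–C(=O)–N– linkage → amide (the N is not an amine).
pendant –CONH2: carbonyl C bonded to C and N → amide.
–C(=O)–N– linkage → amide (the N is not an amine).
–C(=O)– with carbon on both sides → ketone.
–NH2 on an sp³ carbon with no adjacent C=O → amine.
Amide appears at: CH(CONH2), CH2CONHCH2, CH(NHCOCH3), CH2CONHCH2, CH(CONH2), CH2CONHCH2 → 6.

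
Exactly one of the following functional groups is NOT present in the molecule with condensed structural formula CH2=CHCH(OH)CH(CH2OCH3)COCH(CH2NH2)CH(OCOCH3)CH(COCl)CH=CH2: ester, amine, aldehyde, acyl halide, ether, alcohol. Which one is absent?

aldehyde

acyl halide: present (CH(COCl) — pendant –C(=O)X: carbonyl C bonded to C and halogen → acyl halide).
ether: present (CH(CH2OCH3) — pendant –CH2OCH3: C–O–C linkage → ether).
alcohol: present (CH(OH) — –OH on an sp³ carbon → alcohol (secondary)).
ester: present (CH(OCOCH3) — pendant –OC(=O)CH3: an acyloxy group → ester).
amine: present (CH(CH2NH2) — pendant –CH2NH2: N on sp³ C, no adjacent C=O → amine).
aldehyde: absent. In CO, the carbonyl carbon is bonded to two carbons, so it is a ketone, not an aldehyde.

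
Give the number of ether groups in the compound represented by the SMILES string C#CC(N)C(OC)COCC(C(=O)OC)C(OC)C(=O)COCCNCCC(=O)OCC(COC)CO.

5

Working along the chain:
  HC≡C: C≡C triple bond → alkyne.
  CH(NH2): –NH2 on an sp³ carbon with no adjacent C=O → amine.
  CH(OCH3): pendant –OCH3: C–O–C with sp³ C, no adjacent C=O → ether.
  CH2OCH2: C–O–C with sp³ carbons on both sides and no adjacent C=O → ether.
  CH(COOCH3): pendant –COOCH3: carbonyl C bonded to C and –OCH3 → ester.
  CH(OCH3): pendant –OCH3: C–O–C with sp³ C, no adjacent C=O → ether.
  CO: –C(=O)– with carbon on both sides → ketone.
  CH2OCH2: C–O–C with sp³ carbons on both sides and no adjacent C=O → ether.
  CH2NHCH2: C–N–C with sp³ carbons and no adjacent C=O → amine (secondary).
  CH2COOCH2: –C(=O)–O–C with C on the carbonyl side → ester.
  CH(CH2OCH3): pendant –CH2OCH3: C–O–C linkage → ether.
  CH2OH: –OH on an sp³ carbon → alcohol.
Ether appears at: CH(OCH3), CH2OCH2, CH(OCH3), CH2OCH2, CH(CH2OCH3) → 5.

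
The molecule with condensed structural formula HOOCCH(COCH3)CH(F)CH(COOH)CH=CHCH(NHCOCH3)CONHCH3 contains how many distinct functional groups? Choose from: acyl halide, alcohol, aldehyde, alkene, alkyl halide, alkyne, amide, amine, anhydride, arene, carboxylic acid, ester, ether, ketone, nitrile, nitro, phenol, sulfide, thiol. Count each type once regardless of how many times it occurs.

Reading the structure from left to right:
  HOOC: –COOH: carbonyl C bonded to –OH and C → carboxylic acid (the –OH is not a separate alcohol).
  CH(COCH3): pendant –COCH3: carbonyl C bonded to two carbons → ketone.
  CH(F): halogen on an sp³ carbon → alkyl halide.
  CH(COOH): pendant –COOH: carbonyl C bonded to C and –OH → carboxylic acid.
  CH=CH: C=C double bond → alkene.
  CH(NHCOCH3): pendant –NHC(=O)CH3: N bonded to a carbonyl → amide (not amine).
  CONHCH3: –C(=O)NHCH3: carbonyl C bonded to C and to N → amide (the N is not an amine).
Distinct types present: alkene, alkyl halide, amide, carboxylic acid, ketone.

5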